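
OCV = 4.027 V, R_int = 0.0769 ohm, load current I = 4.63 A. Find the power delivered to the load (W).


Step 1: V_terminal = OCV - I*R = 4.027 - 4.63 * 0.0769 = 3.671 V
Step 2: P_out = V_terminal * I = 3.671 * 4.63 = 17.00 W

17.00 W


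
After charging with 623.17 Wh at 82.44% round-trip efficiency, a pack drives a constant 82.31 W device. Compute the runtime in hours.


Step 1: E_discharge = eta/100 * E_charge = 82.44/100 * 623.17 = 513.74 Wh
Step 2: t = E_discharge / P = 513.74 / 82.31 = 6.242 hr

6.242 hr


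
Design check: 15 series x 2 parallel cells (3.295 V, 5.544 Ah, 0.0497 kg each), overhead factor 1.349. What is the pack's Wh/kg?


Step 1: V_pack = 15 * 3.295 = 49.425 V
Step 2: C_pack = 2 * 5.544 = 11.088 Ah
Step 3: E_pack = V_pack * C_pack = 49.425 * 11.088 = 548.02 Wh
Step 4: m_pack = 15 * 2 * 0.0497 * 1.349 = 2.0114 kg
Step 5: ED = E_pack / m_pack = 548.02 / 2.0114 = 272.5 Wh/kg

272.5 Wh/kg


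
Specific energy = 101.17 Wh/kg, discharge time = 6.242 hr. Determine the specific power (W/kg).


P_specific = E / t = 101.17 / 6.242 = 16.21 W/kg

16.21 W/kg


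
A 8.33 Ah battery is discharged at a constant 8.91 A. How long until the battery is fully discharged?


t = capacity / current = 8.33 / 8.91 = 0.9349 hr

0.9349 hr


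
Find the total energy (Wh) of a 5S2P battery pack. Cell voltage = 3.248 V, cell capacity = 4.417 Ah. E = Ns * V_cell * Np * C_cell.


V_pack = 5 * 3.248 = 16.24 V
C_pack = 2 * 4.417 = 8.834 Ah
E = V_pack * C_pack = 16.24 * 8.834 = 143.5 Wh

143.5 Wh


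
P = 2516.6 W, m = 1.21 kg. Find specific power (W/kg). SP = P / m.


Specific power = 2516.6 W / 1.21 kg = 2080 W/kg

2080 W/kg


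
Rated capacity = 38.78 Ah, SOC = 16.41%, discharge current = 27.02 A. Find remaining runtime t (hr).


Step 1: remaining = SOC/100 * C_total = 16.41/100 * 38.78 = 6.3638 Ah
Step 2: t = remaining / I = 6.3638 / 27.02 = 0.2355 hr

0.2355 hr


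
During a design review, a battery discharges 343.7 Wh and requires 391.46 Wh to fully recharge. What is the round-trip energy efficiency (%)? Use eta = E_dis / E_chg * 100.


Round-trip efficiency = 343.7/391.46 * 100% = 87.80%

87.80%


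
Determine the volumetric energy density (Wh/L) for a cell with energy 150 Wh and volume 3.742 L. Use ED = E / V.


Volumetric ED = 150 Wh / 3.742 L = 40.09 Wh/L

40.09 Wh/L


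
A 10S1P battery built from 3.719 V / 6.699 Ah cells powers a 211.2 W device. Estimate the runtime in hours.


Step 1: E_pack = Ns * V_cell * Np * C_cell = 10 * 3.719 * 1 * 6.699 = 249.14 Wh
Step 2: t = E_pack / P = 249.14 / 211.2 = 1.180 hr

1.180 hr


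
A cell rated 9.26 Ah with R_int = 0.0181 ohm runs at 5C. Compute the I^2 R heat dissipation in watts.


Step 1: I = C_rate * capacity = 5 * 9.26 = 46.3 A
Step 2: Q = I^2 * R = 46.3^2 * 0.0181 = 2143.7 * 0.0181 = 38.80 W

38.80 W


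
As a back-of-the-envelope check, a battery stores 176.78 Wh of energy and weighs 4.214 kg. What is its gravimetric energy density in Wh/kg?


Specific energy = 176.78 Wh / 4.214 kg = 41.95 Wh/kg

41.95 Wh/kg


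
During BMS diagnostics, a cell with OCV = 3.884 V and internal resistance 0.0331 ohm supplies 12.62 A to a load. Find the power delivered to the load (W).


Step 1: V_terminal = OCV - I*R = 3.884 - 12.62 * 0.0331 = 3.4663 V
Step 2: P_out = V_terminal * I = 3.4663 * 12.62 = 43.74 W

43.74 W


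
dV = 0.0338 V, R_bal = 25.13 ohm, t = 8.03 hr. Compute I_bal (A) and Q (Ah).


I_bal = dV / R = 0.0338 / 25.13 = 0.001345 A
Q = I_bal * t = 0.001345 * 8.03 = 0.01080 Ah

I=0.001345 A, Q=0.01080 Ah


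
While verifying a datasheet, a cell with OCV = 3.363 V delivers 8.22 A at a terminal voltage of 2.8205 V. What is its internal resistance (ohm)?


R = (OCV - V) / I = (3.363 - 2.8205) / 8.22 = 0.06600 ohm

0.06600 ohm


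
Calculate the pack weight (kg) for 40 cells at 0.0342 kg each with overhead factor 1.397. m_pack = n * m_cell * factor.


Cell mass sum = 40 * 0.0342 = 1.368 kg
With overhead 1.397: m_pack = 1.368 * 1.397 = 1.911 kg

1.911 kg


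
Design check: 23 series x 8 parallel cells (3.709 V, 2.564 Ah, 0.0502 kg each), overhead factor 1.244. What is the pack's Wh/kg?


Step 1: V_pack = 23 * 3.709 = 85.307 V
Step 2: C_pack = 8 * 2.564 = 20.512 Ah
Step 3: E_pack = V_pack * C_pack = 85.307 * 20.512 = 1749.8 Wh
Step 4: m_pack = 23 * 8 * 0.0502 * 1.244 = 11.491 kg
Step 5: ED = E_pack / m_pack = 1749.8 / 11.491 = 152.3 Wh/kg

152.3 Wh/kg


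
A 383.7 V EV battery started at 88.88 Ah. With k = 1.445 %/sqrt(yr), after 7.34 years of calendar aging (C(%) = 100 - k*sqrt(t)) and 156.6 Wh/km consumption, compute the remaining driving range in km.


Step 1: capacity retention = 100 - 1.445 * sqrt(7.34) = 100 - 1.445 * 2.7092 = 96.085%
Step 2: C_now = 88.88 * 96.085/100 = 85.4 Ah
Step 3: E_pack = V * C_now = 383.7 * 85.4 = 32768 Wh
Step 4: range = E_pack / consumption = 32768 / 156.6 = 209.2 km

209.2 km


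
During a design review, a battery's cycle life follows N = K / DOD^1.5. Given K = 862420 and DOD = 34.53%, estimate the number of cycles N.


Step 1: DOD^1.5 = 34.53^1.5 = 202.91
Step 2: N = 862420 / 202.91 = 4250 cycles

4250 cycles


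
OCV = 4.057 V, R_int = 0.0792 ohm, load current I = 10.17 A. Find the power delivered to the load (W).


Step 1: V_terminal = OCV - I*R = 4.057 - 10.17 * 0.0792 = 3.2515 V
Step 2: P_out = V_terminal * I = 3.2515 * 10.17 = 33.07 W

33.07 W


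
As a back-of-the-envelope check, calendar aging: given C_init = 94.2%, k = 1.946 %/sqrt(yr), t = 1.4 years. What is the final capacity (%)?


sqrt(t) = sqrt(1.4) = 1.1832
C_final = 94.2 - 1.946 * 1.1832 = 91.90%

91.90%


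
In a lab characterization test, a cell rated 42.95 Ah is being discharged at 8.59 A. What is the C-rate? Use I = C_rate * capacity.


C_rate = I / capacity = 8.59 / 42.95 = 0.2C

0.2C


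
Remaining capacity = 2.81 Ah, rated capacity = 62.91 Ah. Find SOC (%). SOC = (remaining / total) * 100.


SOC% = 2.81 / 62.91 * 100 = 4.467%

4.467%


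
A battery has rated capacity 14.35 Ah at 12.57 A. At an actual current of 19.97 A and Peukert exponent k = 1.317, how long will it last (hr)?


t_rated = C / I_rated = 14.35 / 12.57 = 1.1416 hr
(I_rated/I)^k = (0.62944)^1.317 = 0.54353
t = t_rated * (I_rated/I)^k = 1.1416 * 0.54353 = 0.6205 hr

0.6205 hr


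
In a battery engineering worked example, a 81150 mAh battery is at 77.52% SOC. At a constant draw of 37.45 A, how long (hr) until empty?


Convert: C_total = 81150 mAh = 81.15 Ah
Step 1: remaining = SOC/100 * C_total = 77.52/100 * 81.15 = 62.907 Ah
Step 2: t = remaining / I = 62.907 / 37.45 = 1.680 hr

1.680 hr


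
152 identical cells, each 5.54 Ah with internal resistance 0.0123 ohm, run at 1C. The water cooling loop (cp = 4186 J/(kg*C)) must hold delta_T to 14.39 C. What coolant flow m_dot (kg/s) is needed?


Step 1: I = 1 * 5.54 = 5.54 A
Step 2: Q_cell = I^2 * R = 5.54^2 * 0.0123 = 0.37751 W
Step 3: Q_total = 152 * 0.37751 = 57.382 W
Step 4: m_dot = Q_total / (cp * dT) = 57.382 / (4186 * 14.39) = 9.526e-04 kg/s

9.526e-04 kg/s


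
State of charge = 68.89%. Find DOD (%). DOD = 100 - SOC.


DOD = 100 - SOC = 100 - 68.89 = 31.11%

31.11%


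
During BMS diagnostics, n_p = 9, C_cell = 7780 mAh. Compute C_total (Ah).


Convert: C_cell = 7780 mAh = 7.78 Ah
C_total = 9 * 7.78 = 70.02 Ah

70.02 Ah


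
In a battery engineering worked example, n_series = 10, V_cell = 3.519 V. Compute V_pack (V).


With 10 cells in series at 3.519 V each, V_pack = 35.19 V

35.19 V


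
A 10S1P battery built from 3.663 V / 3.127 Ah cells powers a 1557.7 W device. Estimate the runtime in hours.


Step 1: E_pack = Ns * V_cell * Np * C_cell = 10 * 3.663 * 1 * 3.127 = 114.54 Wh
Step 2: t = E_pack / P = 114.54 / 1557.7 = 0.07353 hr

0.07353 hr


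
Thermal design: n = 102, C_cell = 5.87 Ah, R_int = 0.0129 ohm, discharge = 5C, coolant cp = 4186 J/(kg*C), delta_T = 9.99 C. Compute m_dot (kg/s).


Step 1: I = 5 * 5.87 = 29.35 A
Step 2: Q_cell = I^2 * R = 29.35^2 * 0.0129 = 11.112 W
Step 3: Q_total = 102 * 11.112 = 1133.4 W
Step 4: m_dot = Q_total / (cp * dT) = 1133.4 / (4186 * 9.99) = 0.02710 kg/s

0.02710 kg/s


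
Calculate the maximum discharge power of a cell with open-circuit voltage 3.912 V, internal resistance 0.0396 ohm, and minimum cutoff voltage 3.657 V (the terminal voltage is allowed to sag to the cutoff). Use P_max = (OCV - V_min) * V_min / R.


P_max = (OCV - V_min) * V_min / R = (3.912 - 3.657) * 3.657 / 0.0396 = 0.255 * 3.657 / 0.0396 = 23.55 W

23.55 W


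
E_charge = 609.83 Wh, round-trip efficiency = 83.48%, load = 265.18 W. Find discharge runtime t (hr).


Step 1: E_discharge = eta/100 * E_charge = 83.48/100 * 609.83 = 509.09 Wh
Step 2: t = E_discharge / P = 509.09 / 265.18 = 1.920 hr

1.920 hr


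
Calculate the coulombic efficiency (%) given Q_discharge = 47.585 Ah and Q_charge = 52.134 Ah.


Coulombic efficiency = 47.585/52.134 * 100% = 91.27%

91.27%


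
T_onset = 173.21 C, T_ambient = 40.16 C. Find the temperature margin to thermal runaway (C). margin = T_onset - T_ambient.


Safety margin = 173.21 C - 40.16 C = 133.05 C

133.05 C


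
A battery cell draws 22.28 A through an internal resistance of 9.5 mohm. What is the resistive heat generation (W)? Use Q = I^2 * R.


Convert: R = 9.5 mohm = 0.0095 ohm
I^2 = 496.4
Q = 496.4 * 0.0095 = 4.716 W

4.716 W


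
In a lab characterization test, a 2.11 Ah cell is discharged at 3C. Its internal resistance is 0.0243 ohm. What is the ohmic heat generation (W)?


Step 1: I = C_rate * capacity = 3 * 2.11 = 6.33 A
Step 2: Q = I^2 * R = 6.33^2 * 0.0243 = 40.069 * 0.0243 = 0.9737 W

0.9737 W


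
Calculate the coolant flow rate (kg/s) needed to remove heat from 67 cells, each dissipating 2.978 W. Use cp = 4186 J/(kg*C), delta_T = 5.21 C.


Q_total = 67 * 2.978 = 199.53 W
m_dot = Q_total / (cp * dT) = 199.53 / (4186 * 5.21) = 0.009149 kg/s

0.009149 kg/s


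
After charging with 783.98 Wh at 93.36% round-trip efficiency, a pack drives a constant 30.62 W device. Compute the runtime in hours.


Step 1: E_discharge = eta/100 * E_charge = 93.36/100 * 783.98 = 731.92 Wh
Step 2: t = E_discharge / P = 731.92 / 30.62 = 23.90 hr

23.90 hr


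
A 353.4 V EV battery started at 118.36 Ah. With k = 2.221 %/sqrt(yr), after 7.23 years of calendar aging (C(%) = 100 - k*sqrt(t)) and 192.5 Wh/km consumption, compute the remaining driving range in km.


Step 1: capacity retention = 100 - 2.221 * sqrt(7.23) = 100 - 2.221 * 2.6889 = 94.028%
Step 2: C_now = 118.36 * 94.028/100 = 111.29 Ah
Step 3: E_pack = V * C_now = 353.4 * 111.29 = 39330 Wh
Step 4: range = E_pack / consumption = 39330 / 192.5 = 204.3 km

204.3 km


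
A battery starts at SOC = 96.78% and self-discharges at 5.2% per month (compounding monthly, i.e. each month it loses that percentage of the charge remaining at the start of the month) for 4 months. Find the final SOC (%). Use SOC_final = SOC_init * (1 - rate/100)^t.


Monthly retention factor = 1 - 5.2/100 = 0.948
Over 4 months: factor^4 = 0.80767
SOC_final = 96.78 * 0.80767 = 78.17%

78.17%


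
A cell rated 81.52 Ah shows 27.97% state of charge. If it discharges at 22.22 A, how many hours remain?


Step 1: remaining = SOC/100 * C_total = 27.97/100 * 81.52 = 22.801 Ah
Step 2: t = remaining / I = 22.801 / 22.22 = 1.026 hr

1.026 hr


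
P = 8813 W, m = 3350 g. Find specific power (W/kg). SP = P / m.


Convert: m = 3350 g = 3.35 kg
SP = P / m = 8813 / 3.35 = 2631 W/kg

2631 W/kg


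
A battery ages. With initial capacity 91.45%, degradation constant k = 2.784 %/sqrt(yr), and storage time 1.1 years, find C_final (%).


Step 1: sqrt(1.1 yr) = 1.0488
Step 2: drop = 2.784 * 1.0488 = 2.9199
Step 3: C_final = 91.45 - 2.9199 = 88.53%

88.53%


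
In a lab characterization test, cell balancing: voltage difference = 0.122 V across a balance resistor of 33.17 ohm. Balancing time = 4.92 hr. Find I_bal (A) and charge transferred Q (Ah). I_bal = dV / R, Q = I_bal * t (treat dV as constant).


I_bal = dV / R = 0.122 / 33.17 = 0.003678 A
Q = I_bal * t = 0.003678 * 4.92 = 0.01810 Ah

I=0.003678 A, Q=0.01810 Ah


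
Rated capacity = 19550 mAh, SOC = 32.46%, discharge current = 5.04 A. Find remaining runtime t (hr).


Convert: C_total = 19550 mAh = 19.55 Ah
Step 1: remaining = SOC/100 * C_total = 32.46/100 * 19.55 = 6.3459 Ah
Step 2: t = remaining / I = 6.3459 / 5.04 = 1.259 hr

1.259 hr


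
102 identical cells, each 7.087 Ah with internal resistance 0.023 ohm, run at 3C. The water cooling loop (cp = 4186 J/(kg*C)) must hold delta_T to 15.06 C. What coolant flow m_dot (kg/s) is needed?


Step 1: I = 3 * 7.087 = 21.261 A
Step 2: Q_cell = I^2 * R = 21.261^2 * 0.023 = 10.397 W
Step 3: Q_total = 102 * 10.397 = 1060.5 W
Step 4: m_dot = Q_total / (cp * dT) = 1060.5 / (4186 * 15.06) = 0.01682 kg/s

0.01682 kg/s


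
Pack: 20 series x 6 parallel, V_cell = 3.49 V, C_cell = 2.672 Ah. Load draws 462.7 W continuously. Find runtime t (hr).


Step 1: E_pack = Ns * V_cell * Np * C_cell = 20 * 3.49 * 6 * 2.672 = 1119 Wh
Step 2: t = E_pack / P = 1119 / 462.7 = 2.418 hr

2.418 hr


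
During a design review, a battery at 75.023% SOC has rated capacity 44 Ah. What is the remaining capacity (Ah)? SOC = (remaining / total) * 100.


remaining = SOC / 100 * total = 75.023 / 100 * 44 = 33.01 Ah

33.01 Ah


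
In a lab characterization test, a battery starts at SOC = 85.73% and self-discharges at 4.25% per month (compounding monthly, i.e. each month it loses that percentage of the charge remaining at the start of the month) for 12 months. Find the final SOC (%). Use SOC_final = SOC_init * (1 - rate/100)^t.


Monthly retention factor = 1 - 4.25/100 = 0.9575
Over 12 months: factor^12 = 0.59383
SOC_final = 85.73 * 0.59383 = 50.91%

50.91%


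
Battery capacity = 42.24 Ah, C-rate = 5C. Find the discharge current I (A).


At 5C: I = 5 * 42.24 Ah = 211.2 A

211.2 A


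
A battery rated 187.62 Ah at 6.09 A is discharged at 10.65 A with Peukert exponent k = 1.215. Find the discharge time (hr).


t_rated = C / I_rated = 187.62 / 6.09 = 30.808 hr
(I_rated/I)^k = (0.57183)^1.215 = 0.50708
t = t_rated * (I_rated/I)^k = 30.808 * 0.50708 = 15.62 hr

15.62 hr


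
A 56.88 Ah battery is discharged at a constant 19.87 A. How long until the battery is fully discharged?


t = capacity / current = 56.88 / 19.87 = 2.863 hr

2.863 hr


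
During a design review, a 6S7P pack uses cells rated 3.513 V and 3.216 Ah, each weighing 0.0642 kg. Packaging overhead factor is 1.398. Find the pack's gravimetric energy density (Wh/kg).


Step 1: V_pack = 6 * 3.513 = 21.078 V
Step 2: C_pack = 7 * 3.216 = 22.512 Ah
Step 3: E_pack = V_pack * C_pack = 21.078 * 22.512 = 474.51 Wh
Step 4: m_pack = 6 * 7 * 0.0642 * 1.398 = 3.7696 kg
Step 5: ED = E_pack / m_pack = 474.51 / 3.7696 = 125.9 Wh/kg

125.9 Wh/kg


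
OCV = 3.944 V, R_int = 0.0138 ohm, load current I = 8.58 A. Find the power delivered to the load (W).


Step 1: V_terminal = OCV - I*R = 3.944 - 8.58 * 0.0138 = 3.8256 V
Step 2: P_out = V_terminal * I = 3.8256 * 8.58 = 32.82 W

32.82 W


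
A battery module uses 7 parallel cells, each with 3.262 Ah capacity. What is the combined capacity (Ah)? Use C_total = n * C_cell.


Parallel capacities add: 7 * 3.262 Ah = 22.834 Ah

22.834 Ah


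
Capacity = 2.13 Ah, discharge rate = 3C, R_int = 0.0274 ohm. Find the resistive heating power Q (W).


Step 1: I = C_rate * capacity = 3 * 2.13 = 6.39 A
Step 2: Q = I^2 * R = 6.39^2 * 0.0274 = 40.832 * 0.0274 = 1.119 W

1.119 W


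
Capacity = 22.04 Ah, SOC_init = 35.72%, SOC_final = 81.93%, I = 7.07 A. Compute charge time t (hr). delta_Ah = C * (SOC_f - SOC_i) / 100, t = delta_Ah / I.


delta_Ah = 22.04 * (81.93 - 35.72) / 100 = 10.185 Ah
t = delta_Ah / I = 10.185 / 7.07 = 1.441 hr

1.441 hr


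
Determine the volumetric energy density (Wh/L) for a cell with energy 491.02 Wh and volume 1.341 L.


Volumetric ED = 491.02 Wh / 1.341 L = 366.2 Wh/L

366.2 Wh/L


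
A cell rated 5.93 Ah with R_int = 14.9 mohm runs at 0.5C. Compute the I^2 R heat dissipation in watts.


Convert: R = 14.9 mohm = 0.0149 ohm
Step 1: I = C_rate * capacity = 0.5 * 5.93 = 2.965 A
Step 2: Q = I^2 * R = 2.965^2 * 0.0149 = 8.7912 * 0.0149 = 0.1310 W

0.1310 W


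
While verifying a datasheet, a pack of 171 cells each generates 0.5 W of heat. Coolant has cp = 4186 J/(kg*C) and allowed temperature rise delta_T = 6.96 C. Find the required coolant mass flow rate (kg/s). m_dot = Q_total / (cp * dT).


Q_total = 171 * 0.5 = 85.5 W
m_dot = Q_total / (cp * dT) = 85.5 / (4186 * 6.96) = 0.002935 kg/s

0.002935 kg/s


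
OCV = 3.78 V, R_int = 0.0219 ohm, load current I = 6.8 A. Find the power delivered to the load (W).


Step 1: V_terminal = OCV - I*R = 3.78 - 6.8 * 0.0219 = 3.6311 V
Step 2: P_out = V_terminal * I = 3.6311 * 6.8 = 24.69 W

24.69 W


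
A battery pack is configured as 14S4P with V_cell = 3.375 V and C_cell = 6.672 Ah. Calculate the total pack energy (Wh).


V_pack = 14 * 3.375 = 47.25 V
C_pack = 4 * 6.672 = 26.688 Ah
E = V_pack * C_pack = 47.25 * 26.688 = 1261 Wh

1261 Wh


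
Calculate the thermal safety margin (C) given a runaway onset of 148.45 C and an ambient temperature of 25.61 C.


margin = T_onset - T_ambient = 148.45 - 25.61 = 122.84 C

122.84 C


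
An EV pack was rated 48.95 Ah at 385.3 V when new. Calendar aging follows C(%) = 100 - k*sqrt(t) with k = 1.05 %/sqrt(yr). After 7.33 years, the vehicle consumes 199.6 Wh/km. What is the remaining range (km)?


Step 1: capacity retention = 100 - 1.05 * sqrt(7.33) = 100 - 1.05 * 2.7074 = 97.157%
Step 2: C_now = 48.95 * 97.157/100 = 47.558 Ah
Step 3: E_pack = V * C_now = 385.3 * 47.558 = 18324 Wh
Step 4: range = E_pack / consumption = 18324 / 199.6 = 91.80 km

91.80 km


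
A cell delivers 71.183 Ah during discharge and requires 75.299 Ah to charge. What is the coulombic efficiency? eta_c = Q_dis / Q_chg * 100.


eta_c = Q_dis / Q_chg * 100 = 71.183 / 75.299 * 100 = 94.53%

94.53%


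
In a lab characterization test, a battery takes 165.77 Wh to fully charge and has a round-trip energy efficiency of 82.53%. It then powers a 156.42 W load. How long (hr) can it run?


Step 1: E_discharge = eta/100 * E_charge = 82.53/100 * 165.77 = 136.81 Wh
Step 2: t = E_discharge / P = 136.81 / 156.42 = 0.8746 hr

0.8746 hr


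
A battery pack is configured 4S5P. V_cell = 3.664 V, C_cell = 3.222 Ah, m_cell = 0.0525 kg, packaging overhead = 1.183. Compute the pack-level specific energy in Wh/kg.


Step 1: V_pack = 4 * 3.664 = 14.656 V
Step 2: C_pack = 5 * 3.222 = 16.11 Ah
Step 3: E_pack = V_pack * C_pack = 14.656 * 16.11 = 236.11 Wh
Step 4: m_pack = 4 * 5 * 0.0525 * 1.183 = 1.2422 kg
Step 5: ED = E_pack / m_pack = 236.11 / 1.2422 = 190.1 Wh/kg

190.1 Wh/kg


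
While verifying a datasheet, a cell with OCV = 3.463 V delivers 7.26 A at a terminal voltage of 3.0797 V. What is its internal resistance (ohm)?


R = (OCV - V) / I = (3.463 - 3.0797) / 7.26 = 0.05280 ohm

0.05280 ohm


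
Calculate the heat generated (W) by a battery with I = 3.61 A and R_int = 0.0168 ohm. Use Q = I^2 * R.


Q = I^2 * R = 3.61^2 * 0.0168 = 0.2189 W

0.2189 W


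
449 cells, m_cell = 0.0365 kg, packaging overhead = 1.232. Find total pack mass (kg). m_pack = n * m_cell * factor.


m_pack = n * m_cell * overhead = 449 * 0.0365 * 1.232 = 20.19 kg

20.19 kg


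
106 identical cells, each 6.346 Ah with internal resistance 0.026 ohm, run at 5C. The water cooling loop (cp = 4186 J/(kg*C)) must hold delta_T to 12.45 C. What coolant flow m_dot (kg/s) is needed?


Step 1: I = 5 * 6.346 = 31.73 A
Step 2: Q_cell = I^2 * R = 31.73^2 * 0.026 = 26.177 W
Step 3: Q_total = 106 * 26.177 = 2774.8 W
Step 4: m_dot = Q_total / (cp * dT) = 2774.8 / (4186 * 12.45) = 0.05324 kg/s

0.05324 kg/s


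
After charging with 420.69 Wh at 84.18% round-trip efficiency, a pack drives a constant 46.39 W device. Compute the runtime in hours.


Step 1: E_discharge = eta/100 * E_charge = 84.18/100 * 420.69 = 354.14 Wh
Step 2: t = E_discharge / P = 354.14 / 46.39 = 7.634 hr

7.634 hr


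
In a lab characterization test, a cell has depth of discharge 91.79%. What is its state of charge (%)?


SOC = 100 - DOD = 100 - 91.79 = 8.21%

8.21%


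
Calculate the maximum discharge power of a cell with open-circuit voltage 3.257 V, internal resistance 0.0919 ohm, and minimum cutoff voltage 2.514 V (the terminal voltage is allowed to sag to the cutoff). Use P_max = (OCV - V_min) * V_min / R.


dV = OCV - V_min = 0.743 V (so I_max = dV / R)
P_max = dV * V_min / R = 0.743 * 2.514 / 0.0919 = 20.33 W

20.33 W


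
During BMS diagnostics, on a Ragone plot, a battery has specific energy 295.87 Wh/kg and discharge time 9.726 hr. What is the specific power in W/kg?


Specific power = 295.87 Wh/kg / 9.726 hr = 30.42 W/kg

30.42 W/kg


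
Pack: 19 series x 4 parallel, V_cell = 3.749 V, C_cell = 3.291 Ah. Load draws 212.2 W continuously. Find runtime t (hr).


Step 1: E_pack = Ns * V_cell * Np * C_cell = 19 * 3.749 * 4 * 3.291 = 937.68 Wh
Step 2: t = E_pack / P = 937.68 / 212.2 = 4.419 hr

4.419 hr


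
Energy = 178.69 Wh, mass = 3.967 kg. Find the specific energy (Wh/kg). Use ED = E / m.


ED = E / m = 178.69 / 3.967 = 45.04 Wh/kg

45.04 Wh/kg


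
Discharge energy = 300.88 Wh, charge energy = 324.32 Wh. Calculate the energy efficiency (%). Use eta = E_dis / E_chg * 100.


eta_e = E_dis / E_chg * 100 = 300.88 / 324.32 * 100 = 92.77%

92.77%


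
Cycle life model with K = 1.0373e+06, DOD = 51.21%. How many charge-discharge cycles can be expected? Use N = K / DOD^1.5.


Step 1: DOD^1.5 = 51.21^1.5 = 366.46
Step 2: N = 1.0373e+06 / 366.46 = 2831 cycles

2831 cycles


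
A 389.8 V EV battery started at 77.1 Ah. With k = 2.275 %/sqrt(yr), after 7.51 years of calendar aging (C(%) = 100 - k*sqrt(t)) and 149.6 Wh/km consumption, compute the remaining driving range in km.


Step 1: capacity retention = 100 - 2.275 * sqrt(7.51) = 100 - 2.275 * 2.7404 = 93.766%
Step 2: C_now = 77.1 * 93.766/100 = 72.294 Ah
Step 3: E_pack = V * C_now = 389.8 * 72.294 = 28180 Wh
Step 4: range = E_pack / consumption = 28180 / 149.6 = 188.4 km

188.4 km


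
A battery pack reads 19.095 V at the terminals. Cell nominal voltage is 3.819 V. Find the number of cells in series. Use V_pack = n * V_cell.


Rearranging: n = V_pack / V_cell = 19.095 / 3.819 = 5 cells

5


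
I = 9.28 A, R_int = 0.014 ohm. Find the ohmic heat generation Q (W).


Q = I^2 * R = 9.28^2 * 0.014 = 1.206 W

1.206 W


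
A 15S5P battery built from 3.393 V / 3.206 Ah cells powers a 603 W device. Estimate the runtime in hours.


Step 1: E_pack = Ns * V_cell * Np * C_cell = 15 * 3.393 * 5 * 3.206 = 815.85 Wh
Step 2: t = E_pack / P = 815.85 / 603 = 1.353 hr

1.353 hr


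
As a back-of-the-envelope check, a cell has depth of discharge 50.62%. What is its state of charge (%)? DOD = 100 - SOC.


SOC = 100 - DOD = 100 - 50.62 = 49.38%

49.38%


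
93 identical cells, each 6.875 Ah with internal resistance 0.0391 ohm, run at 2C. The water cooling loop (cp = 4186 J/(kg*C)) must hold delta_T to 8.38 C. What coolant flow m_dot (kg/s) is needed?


Step 1: I = 2 * 6.875 = 13.75 A
Step 2: Q_cell = I^2 * R = 13.75^2 * 0.0391 = 7.3923 W
Step 3: Q_total = 93 * 7.3923 = 687.48 W
Step 4: m_dot = Q_total / (cp * dT) = 687.48 / (4186 * 8.38) = 0.01960 kg/s

0.01960 kg/s


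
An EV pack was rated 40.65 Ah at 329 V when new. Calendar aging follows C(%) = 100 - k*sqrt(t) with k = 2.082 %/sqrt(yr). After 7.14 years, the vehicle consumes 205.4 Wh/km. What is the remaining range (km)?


Step 1: capacity retention = 100 - 2.082 * sqrt(7.14) = 100 - 2.082 * 2.6721 = 94.437%
Step 2: C_now = 40.65 * 94.437/100 = 38.389 Ah
Step 3: E_pack = V * C_now = 329 * 38.389 = 12630 Wh
Step 4: range = E_pack / consumption = 12630 / 205.4 = 61.49 km

61.49 km


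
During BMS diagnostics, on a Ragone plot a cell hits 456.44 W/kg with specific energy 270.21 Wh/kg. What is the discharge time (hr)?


t = E / P = 270.21 / 456.44 = 0.5920 hr

0.5920 hr


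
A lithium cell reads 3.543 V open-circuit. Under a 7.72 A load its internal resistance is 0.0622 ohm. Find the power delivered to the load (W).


Step 1: V_terminal = OCV - I*R = 3.543 - 7.72 * 0.0622 = 3.0628 V
Step 2: P_out = V_terminal * I = 3.0628 * 7.72 = 23.64 W

23.64 W


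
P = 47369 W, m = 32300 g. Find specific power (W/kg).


Convert: m = 32300 g = 32.3 kg
SP = P / m = 47369 / 32.3 = 1467 W/kg

1467 W/kg


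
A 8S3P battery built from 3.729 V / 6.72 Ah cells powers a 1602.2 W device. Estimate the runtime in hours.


Step 1: E_pack = Ns * V_cell * Np * C_cell = 8 * 3.729 * 3 * 6.72 = 601.41 Wh
Step 2: t = E_pack / P = 601.41 / 1602.2 = 0.3754 hr

0.3754 hr


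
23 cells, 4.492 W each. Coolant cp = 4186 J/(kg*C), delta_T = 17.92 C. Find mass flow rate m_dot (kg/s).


Step 1: Total heat Q = 23 * 4.492 W = 103.32 W
Step 2: denom = cp * dT = 4186 * 17.92 = 75013
Step 3: m_dot = 103.32 / 75013 = 0.001377 kg/s

0.001377 kg/s


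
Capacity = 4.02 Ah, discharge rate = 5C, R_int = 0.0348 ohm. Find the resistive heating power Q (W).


Step 1: I = C_rate * capacity = 5 * 4.02 = 20.1 A
Step 2: Q = I^2 * R = 20.1^2 * 0.0348 = 404.01 * 0.0348 = 14.06 W

14.06 W


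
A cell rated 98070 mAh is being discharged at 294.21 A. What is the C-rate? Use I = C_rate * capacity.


Convert: capacity = 98070 mAh = 98.07 Ah
C_rate = I / capacity = 294.21 / 98.07 = 3C

3C


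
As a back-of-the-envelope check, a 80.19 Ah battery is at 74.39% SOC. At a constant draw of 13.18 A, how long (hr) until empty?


Step 1: remaining = SOC/100 * C_total = 74.39/100 * 80.19 = 59.653 Ah
Step 2: t = remaining / I = 59.653 / 13.18 = 4.526 hr

4.526 hr


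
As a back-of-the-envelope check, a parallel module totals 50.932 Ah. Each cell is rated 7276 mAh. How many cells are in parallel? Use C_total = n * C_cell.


Convert: C_cell = 7276 mAh = 7.276 Ah
n = C_total / C_cell = 50.932 / 7.276 = 7

7


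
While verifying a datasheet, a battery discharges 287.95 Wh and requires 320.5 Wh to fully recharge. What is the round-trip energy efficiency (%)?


Round-trip efficiency = 287.95/320.5 * 100% = 89.84%

89.84%


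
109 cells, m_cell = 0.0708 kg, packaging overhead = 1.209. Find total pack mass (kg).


m_pack = n * m_cell * overhead = 109 * 0.0708 * 1.209 = 9.330 kg

9.330 kg


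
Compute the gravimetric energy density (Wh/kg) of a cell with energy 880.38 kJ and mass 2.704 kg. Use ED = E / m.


Convert: E = 880.38 kJ = 244.55 Wh
ED = E / m = 244.55 / 2.704 = 90.44 Wh/kg

90.44 Wh/kg


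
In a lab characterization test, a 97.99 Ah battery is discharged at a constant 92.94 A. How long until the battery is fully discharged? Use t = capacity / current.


Runtime = 97.99 Ah / 92.94 A = 1.054 hr

1.054 hr


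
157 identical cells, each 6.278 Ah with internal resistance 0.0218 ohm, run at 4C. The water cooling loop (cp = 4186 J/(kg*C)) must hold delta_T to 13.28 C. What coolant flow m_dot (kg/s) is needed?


Step 1: I = 4 * 6.278 = 25.112 A
Step 2: Q_cell = I^2 * R = 25.112^2 * 0.0218 = 13.747 W
Step 3: Q_total = 157 * 13.747 = 2158.3 W
Step 4: m_dot = Q_total / (cp * dT) = 2158.3 / (4186 * 13.28) = 0.03883 kg/s

0.03883 kg/s


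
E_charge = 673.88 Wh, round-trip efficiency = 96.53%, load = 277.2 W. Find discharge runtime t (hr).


Step 1: E_discharge = eta/100 * E_charge = 96.53/100 * 673.88 = 650.5 Wh
Step 2: t = E_discharge / P = 650.5 / 277.2 = 2.347 hr

2.347 hr


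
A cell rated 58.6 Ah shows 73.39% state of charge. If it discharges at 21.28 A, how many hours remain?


Step 1: remaining = SOC/100 * C_total = 73.39/100 * 58.6 = 43.007 Ah
Step 2: t = remaining / I = 43.007 / 21.28 = 2.021 hr

2.021 hr


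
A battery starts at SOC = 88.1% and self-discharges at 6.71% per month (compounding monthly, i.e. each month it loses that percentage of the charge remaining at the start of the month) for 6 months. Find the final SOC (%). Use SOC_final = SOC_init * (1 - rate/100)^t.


decay = (1 - 6.71/100)^6 = 0.65919
SOC_final = 88.1 * 0.65919 = 58.07%

58.07%


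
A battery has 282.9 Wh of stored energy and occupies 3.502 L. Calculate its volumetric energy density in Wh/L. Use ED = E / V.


Volumetric ED = 282.9 Wh / 3.502 L = 80.78 Wh/L

80.78 Wh/L


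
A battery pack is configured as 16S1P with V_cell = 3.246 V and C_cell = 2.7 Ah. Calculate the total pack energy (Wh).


E = Ns * Vcell * Np * Ccell = 16 * 3.246 * 1 * 2.7 = 140.2 Wh

140.2 Wh


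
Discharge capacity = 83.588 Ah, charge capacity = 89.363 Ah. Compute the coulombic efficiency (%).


eta_c = Q_dis / Q_chg * 100 = 83.588 / 89.363 * 100 = 93.54%

93.54%


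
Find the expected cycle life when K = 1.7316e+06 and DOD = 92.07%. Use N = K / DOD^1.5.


DOD^1.5 = 883.44
N = K / DOD^1.5 = 1.7316e+06 / 883.44 = 1960

1960 cycles


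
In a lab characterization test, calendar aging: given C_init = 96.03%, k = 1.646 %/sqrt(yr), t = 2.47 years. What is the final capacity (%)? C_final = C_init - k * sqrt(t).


Step 1: sqrt(2.47 yr) = 1.5716
Step 2: drop = 1.646 * 1.5716 = 2.5869
Step 3: C_final = 96.03 - 2.5869 = 93.44%

93.44%


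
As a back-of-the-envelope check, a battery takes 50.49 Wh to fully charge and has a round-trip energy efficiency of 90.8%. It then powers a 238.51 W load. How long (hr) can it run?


Step 1: E_discharge = eta/100 * E_charge = 90.8/100 * 50.49 = 45.845 Wh
Step 2: t = E_discharge / P = 45.845 / 238.51 = 0.1922 hr

0.1922 hr


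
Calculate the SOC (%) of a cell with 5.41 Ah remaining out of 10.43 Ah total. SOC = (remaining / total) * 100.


SOC% = 5.41 / 10.43 * 100 = 51.87%

51.87%


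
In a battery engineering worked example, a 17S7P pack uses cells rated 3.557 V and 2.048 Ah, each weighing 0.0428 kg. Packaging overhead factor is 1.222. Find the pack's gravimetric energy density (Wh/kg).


Step 1: V_pack = 17 * 3.557 = 60.469 V
Step 2: C_pack = 7 * 2.048 = 14.336 Ah
Step 3: E_pack = V_pack * C_pack = 60.469 * 14.336 = 866.88 Wh
Step 4: m_pack = 17 * 7 * 0.0428 * 1.222 = 6.2239 kg
Step 5: ED = E_pack / m_pack = 866.88 / 6.2239 = 139.3 Wh/kg

139.3 Wh/kg


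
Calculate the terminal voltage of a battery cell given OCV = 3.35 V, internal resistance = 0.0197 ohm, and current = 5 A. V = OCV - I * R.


IR drop = 5 * 0.0197 = 0.0985 V
V = 3.35 - 0.0985 = 3.252 V

3.252 V


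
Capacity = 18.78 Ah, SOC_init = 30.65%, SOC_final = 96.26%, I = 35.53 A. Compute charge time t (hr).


Step 1: dSOC = 96.26% - 30.65% = 65.61%
Step 2: delta_Ah = 18.78 * 65.61 / 100 = 12.322 Ah
Step 3: t = 12.322 / 35.53 = 0.3468 hr

0.3468 hr


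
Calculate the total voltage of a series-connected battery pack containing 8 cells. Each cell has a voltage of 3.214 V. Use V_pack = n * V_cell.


With 8 cells in series at 3.214 V each, V_pack = 25.712 V

25.712 V


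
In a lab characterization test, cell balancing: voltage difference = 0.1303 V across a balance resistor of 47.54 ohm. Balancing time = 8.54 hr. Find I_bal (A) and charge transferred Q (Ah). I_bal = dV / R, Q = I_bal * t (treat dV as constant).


First, Ohm's law: I_bal = 0.1303 V / 47.54 ohm = 0.0027408 A
Then Q = I * t = 0.0027408 A * 8.54 hr = 0.02341 Ah

I=0.0027408 A, Q=0.02341 Ah


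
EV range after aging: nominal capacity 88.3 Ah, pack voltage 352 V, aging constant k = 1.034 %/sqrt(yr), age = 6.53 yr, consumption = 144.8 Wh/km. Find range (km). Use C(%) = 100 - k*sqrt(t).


Step 1: capacity retention = 100 - 1.034 * sqrt(6.53) = 100 - 1.034 * 2.5554 = 97.358%
Step 2: C_now = 88.3 * 97.358/100 = 85.967 Ah
Step 3: E_pack = V * C_now = 352 * 85.967 = 30260 Wh
Step 4: range = E_pack / consumption = 30260 / 144.8 = 209.0 km

209.0 km


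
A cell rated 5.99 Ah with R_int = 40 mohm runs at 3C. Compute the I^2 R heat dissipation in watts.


Convert: R = 40 mohm = 0.04 ohm
Step 1: I = C_rate * capacity = 3 * 5.99 = 17.97 A
Step 2: Q = I^2 * R = 17.97^2 * 0.04 = 322.92 * 0.04 = 12.92 W

12.92 W


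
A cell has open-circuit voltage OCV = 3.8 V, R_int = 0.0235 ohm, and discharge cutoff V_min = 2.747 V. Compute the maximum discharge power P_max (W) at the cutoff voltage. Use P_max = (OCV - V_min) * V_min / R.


P_max = (OCV - V_min) * V_min / R = (3.8 - 2.747) * 2.747 / 0.0235 = 1.053 * 2.747 / 0.0235 = 123.1 W

123.1 W


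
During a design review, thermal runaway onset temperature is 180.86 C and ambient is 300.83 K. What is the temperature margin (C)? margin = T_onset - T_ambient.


Convert: T_ambient = 300.83 K = 27.68 C
margin = 180.86 - 27.68 = 153.18 C

153.18 C


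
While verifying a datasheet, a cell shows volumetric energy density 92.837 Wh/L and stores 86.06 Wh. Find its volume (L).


V = E / ED = 86.06 / 92.837 = 0.9270 L

0.9270 L


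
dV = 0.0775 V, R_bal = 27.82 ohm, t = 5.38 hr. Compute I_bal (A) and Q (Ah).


I_bal = dV / R = 0.0775 / 27.82 = 0.0027858 A
Q = I_bal * t = 0.0027858 * 5.38 = 0.01499 Ah

I=0.0027858 A, Q=0.01499 Ah


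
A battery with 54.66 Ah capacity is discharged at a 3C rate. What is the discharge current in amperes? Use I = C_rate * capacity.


I = C_rate * capacity = 3 * 54.66 = 163.98 A

163.98 A


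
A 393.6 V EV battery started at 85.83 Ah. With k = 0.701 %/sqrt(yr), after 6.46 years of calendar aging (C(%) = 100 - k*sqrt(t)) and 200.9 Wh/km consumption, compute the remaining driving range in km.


Step 1: capacity retention = 100 - 0.701 * sqrt(6.46) = 100 - 0.701 * 2.5417 = 98.218%
Step 2: C_now = 85.83 * 98.218/100 = 84.301 Ah
Step 3: E_pack = V * C_now = 393.6 * 84.301 = 33181 Wh
Step 4: range = E_pack / consumption = 33181 / 200.9 = 165.2 km

165.2 km


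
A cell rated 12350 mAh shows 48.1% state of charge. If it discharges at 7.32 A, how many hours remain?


Convert: C_total = 12350 mAh = 12.35 Ah
Step 1: remaining = SOC/100 * C_total = 48.1/100 * 12.35 = 5.9404 Ah
Step 2: t = remaining / I = 5.9404 / 7.32 = 0.8115 hr

0.8115 hr


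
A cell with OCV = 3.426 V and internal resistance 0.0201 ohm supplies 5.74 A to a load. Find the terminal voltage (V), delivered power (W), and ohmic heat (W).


Step 1: V_terminal = OCV - I*R = 3.426 - 5.74 * 0.0201 = 3.3106 V
Step 2: P_out = V_terminal * I = 3.3106 * 5.74 = 19.00 W
Step 3: Q = I^2 * R = 5.74^2 * 0.0201 = 0.6622 W

V=3.3106 V, P=19.00 W, Q=0.6622 W


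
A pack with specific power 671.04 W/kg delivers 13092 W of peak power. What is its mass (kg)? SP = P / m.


m = P / SP = 13092 / 671.04 = 19.51 kg

19.51 kg


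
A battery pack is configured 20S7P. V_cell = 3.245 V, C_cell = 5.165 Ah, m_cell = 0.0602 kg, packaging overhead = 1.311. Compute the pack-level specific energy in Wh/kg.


Step 1: V_pack = 20 * 3.245 = 64.9 V
Step 2: C_pack = 7 * 5.165 = 36.155 Ah
Step 3: E_pack = V_pack * C_pack = 64.9 * 36.155 = 2346.5 Wh
Step 4: m_pack = 20 * 7 * 0.0602 * 1.311 = 11.049 kg
Step 5: ED = E_pack / m_pack = 2346.5 / 11.049 = 212.4 Wh/kg

212.4 Wh/kg


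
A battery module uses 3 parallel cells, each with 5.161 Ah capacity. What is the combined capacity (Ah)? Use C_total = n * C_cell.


C_total = 3 * 5.161 = 15.483 Ah

15.483 Ah


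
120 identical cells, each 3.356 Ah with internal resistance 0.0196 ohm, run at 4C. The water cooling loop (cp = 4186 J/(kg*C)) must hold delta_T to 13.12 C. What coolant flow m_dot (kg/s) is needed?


Step 1: I = 4 * 3.356 = 13.424 A
Step 2: Q_cell = I^2 * R = 13.424^2 * 0.0196 = 3.532 W
Step 3: Q_total = 120 * 3.532 = 423.84 W
Step 4: m_dot = Q_total / (cp * dT) = 423.84 / (4186 * 13.12) = 0.007717 kg/s

0.007717 kg/s


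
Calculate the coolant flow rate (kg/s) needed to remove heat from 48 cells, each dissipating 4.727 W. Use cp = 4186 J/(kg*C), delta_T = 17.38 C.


Step 1: Total heat Q = 48 * 4.727 W = 226.9 W
Step 2: denom = cp * dT = 4186 * 17.38 = 72753
Step 3: m_dot = 226.9 / 72753 = 0.003119 kg/s

0.003119 kg/s


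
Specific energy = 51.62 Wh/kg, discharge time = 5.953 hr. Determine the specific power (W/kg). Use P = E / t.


Specific power = 51.62 Wh/kg / 5.953 hr = 8.671 W/kg

8.671 W/kg


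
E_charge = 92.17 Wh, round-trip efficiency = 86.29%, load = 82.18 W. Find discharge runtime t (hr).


Step 1: E_discharge = eta/100 * E_charge = 86.29/100 * 92.17 = 79.533 Wh
Step 2: t = E_discharge / P = 79.533 / 82.18 = 0.9678 hr

0.9678 hr


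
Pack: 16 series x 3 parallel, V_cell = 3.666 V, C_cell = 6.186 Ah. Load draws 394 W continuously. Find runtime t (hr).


Step 1: E_pack = Ns * V_cell * Np * C_cell = 16 * 3.666 * 3 * 6.186 = 1088.5 Wh
Step 2: t = E_pack / P = 1088.5 / 394 = 2.763 hr

2.763 hr


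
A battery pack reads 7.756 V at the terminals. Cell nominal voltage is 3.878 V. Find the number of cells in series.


Rearranging: n = V_pack / V_cell = 7.756 / 3.878 = 2 cells

2


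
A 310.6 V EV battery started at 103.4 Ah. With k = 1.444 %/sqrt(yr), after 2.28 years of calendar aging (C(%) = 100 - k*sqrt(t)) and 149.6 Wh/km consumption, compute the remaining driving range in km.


Step 1: capacity retention = 100 - 1.444 * sqrt(2.28) = 100 - 1.444 * 1.51 = 97.82%
Step 2: C_now = 103.4 * 97.82/100 = 101.15 Ah
Step 3: E_pack = V * C_now = 310.6 * 101.15 = 31417 Wh
Step 4: range = E_pack / consumption = 31417 / 149.6 = 210.0 km

210.0 km


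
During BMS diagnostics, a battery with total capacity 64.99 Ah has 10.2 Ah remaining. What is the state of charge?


SOC% = 10.2 / 64.99 * 100 = 15.69%

15.69%


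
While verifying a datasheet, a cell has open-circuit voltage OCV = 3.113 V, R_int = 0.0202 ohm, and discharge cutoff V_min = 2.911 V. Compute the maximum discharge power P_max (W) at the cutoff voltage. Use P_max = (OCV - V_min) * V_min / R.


dV = OCV - V_min = 0.202 V (so I_max = dV / R)
P_max = dV * V_min / R = 0.202 * 2.911 / 0.0202 = 29.11 W

29.11 W


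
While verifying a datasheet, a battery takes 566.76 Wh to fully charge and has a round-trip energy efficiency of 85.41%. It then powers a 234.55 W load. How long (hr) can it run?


Step 1: E_discharge = eta/100 * E_charge = 85.41/100 * 566.76 = 484.07 Wh
Step 2: t = E_discharge / P = 484.07 / 234.55 = 2.064 hr

2.064 hr


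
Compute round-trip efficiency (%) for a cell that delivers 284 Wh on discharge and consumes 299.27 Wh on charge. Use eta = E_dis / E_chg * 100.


eta_e = E_dis / E_chg * 100 = 284 / 299.27 * 100 = 94.90%

94.90%


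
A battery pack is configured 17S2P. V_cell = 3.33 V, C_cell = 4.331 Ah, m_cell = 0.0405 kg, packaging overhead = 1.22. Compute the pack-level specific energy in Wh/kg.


Step 1: V_pack = 17 * 3.33 = 56.61 V
Step 2: C_pack = 2 * 4.331 = 8.662 Ah
Step 3: E_pack = V_pack * C_pack = 56.61 * 8.662 = 490.36 Wh
Step 4: m_pack = 17 * 2 * 0.0405 * 1.22 = 1.6799 kg
Step 5: ED = E_pack / m_pack = 490.36 / 1.6799 = 291.9 Wh/kg

291.9 Wh/kg


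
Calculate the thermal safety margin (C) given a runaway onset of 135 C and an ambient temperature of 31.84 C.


Safety margin = 135 C - 31.84 C = 103.16 C

103.16 C


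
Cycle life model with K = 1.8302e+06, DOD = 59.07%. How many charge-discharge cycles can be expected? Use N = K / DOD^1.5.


DOD^1.5 = 453.99
N = K / DOD^1.5 = 1.8302e+06 / 453.99 = 4031

4031 cycles


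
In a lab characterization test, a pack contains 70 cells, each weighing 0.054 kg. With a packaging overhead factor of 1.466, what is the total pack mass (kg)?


m_pack = n * m_cell * overhead = 70 * 0.054 * 1.466 = 5.541 kg

5.541 kg


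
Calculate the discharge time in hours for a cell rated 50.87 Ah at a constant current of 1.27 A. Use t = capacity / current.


t = capacity / current = 50.87 / 1.27 = 40.06 hr

40.06 hr


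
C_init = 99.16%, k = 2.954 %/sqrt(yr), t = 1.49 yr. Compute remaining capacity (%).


sqrt(t) = sqrt(1.49) = 1.2207
C_final = 99.16 - 2.954 * 1.2207 = 95.55%

95.55%
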